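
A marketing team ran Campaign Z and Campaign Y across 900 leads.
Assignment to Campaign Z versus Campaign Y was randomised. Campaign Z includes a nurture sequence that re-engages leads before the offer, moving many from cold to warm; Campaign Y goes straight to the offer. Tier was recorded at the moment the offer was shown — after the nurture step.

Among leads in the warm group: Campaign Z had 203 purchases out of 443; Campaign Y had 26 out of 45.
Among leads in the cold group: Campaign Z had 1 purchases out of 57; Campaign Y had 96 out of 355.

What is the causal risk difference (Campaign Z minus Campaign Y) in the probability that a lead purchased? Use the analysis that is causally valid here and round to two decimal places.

The engagement tier-specific comparison favours Campaign Y throughout, but the pooled figures favour Campaign Z. The question is whether to condition on engagement tier.
Engagement tier is recorded after the campaign and is itself shifted by it — it sits on the causal path from campaign to outcome. Conditioning on a mediator would strip out part of the effect we want; the pooled comparison gives the total causal effect.
The causal difference is the pooled difference: 0.408 − 0.305 = +0.103.

+0.10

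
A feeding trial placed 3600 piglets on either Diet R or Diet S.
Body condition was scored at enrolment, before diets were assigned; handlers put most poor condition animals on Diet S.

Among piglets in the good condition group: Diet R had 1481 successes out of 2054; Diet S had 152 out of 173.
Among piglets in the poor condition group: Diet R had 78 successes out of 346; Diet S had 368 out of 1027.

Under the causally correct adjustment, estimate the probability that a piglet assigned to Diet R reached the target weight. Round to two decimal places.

0.53

Starting body condition is set before the diet has any effect — it is not caused by the diet — and it independently drives the outcome. That makes it a confounder, so the causal comparison is within starting body condition levels.
Standardising Diet R to the population starting body condition mix: 0.619·1481/2054 + 0.381·78/346 = 0.532.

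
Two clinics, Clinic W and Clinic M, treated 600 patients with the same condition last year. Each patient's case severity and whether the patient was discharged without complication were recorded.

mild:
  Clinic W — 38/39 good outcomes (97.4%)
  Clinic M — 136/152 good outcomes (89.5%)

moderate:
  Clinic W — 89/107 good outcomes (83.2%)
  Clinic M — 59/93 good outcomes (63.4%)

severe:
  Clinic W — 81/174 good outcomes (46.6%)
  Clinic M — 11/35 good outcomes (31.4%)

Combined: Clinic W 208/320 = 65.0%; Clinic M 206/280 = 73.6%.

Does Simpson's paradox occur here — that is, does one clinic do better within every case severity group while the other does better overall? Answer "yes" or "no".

yes

Within each case severity level (mild 97.4% vs 89.5%; moderate 83.2% vs 63.4%; severe 46.6% vs 31.4%), Clinic W has the higher rate every time. Pooled: 65.0% vs 73.6% — Clinic M has the higher rate overall. The two comparisons disagree.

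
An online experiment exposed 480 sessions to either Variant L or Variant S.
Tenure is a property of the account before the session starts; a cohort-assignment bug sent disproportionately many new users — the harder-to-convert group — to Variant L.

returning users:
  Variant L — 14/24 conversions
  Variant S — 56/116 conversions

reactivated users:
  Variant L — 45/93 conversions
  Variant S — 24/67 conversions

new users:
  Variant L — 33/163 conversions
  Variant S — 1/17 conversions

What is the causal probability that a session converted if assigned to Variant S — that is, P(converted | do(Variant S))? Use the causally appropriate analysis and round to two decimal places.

Here user tenure is a common cause — it drives both which variant a case falls under and the outcome. The crude comparison mixes populations; the stratum-specific rates are the causally relevant ones.
Standardising Variant S to the population user tenure mix: 0.292·56/116 + 0.333·24/67 + 0.375·1/17 = 0.282.

0.28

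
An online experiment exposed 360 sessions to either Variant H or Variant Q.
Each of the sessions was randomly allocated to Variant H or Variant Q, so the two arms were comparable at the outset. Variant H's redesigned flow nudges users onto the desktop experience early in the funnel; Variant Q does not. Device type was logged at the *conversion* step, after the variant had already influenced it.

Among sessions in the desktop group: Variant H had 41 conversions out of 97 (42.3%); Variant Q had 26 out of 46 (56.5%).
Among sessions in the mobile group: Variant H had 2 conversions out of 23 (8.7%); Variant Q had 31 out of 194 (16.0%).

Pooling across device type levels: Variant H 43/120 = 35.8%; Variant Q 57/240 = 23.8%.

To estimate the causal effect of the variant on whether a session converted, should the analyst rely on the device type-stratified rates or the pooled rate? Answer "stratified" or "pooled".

Within every device type level Variant Q has the higher rate, yet pooled Variant H does — Simpson's reversal.
Device type lies on the pathway variant → device type → outcome, so adjusting for it blocks the indirect effect. For the total causal effect of variant, use the unadjusted pooled rates.
Pooled: Variant H 35.8% vs Variant Q 23.8%; Variant H is higher overall.

pooled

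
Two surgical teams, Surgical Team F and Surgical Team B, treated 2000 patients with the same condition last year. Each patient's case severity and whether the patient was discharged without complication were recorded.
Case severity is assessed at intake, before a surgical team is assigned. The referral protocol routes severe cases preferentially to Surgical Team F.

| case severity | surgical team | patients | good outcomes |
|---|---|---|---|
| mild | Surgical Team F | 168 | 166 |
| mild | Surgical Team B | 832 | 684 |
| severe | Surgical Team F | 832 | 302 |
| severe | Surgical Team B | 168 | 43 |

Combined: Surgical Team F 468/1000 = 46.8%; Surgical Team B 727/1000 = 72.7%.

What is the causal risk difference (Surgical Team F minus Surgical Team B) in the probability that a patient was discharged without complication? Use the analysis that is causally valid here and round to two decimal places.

+0.14

Since case severity is a pre-existing factor (not a product of the surgical team) and it affects the outcome on its own, it is a confounder. The stratified rates, not the pooled rate, identify the causal effect.
Adjusting over the population distribution of case severity: 0.500·(0.988−0.822) + 0.500·(0.363−0.256) = +0.137.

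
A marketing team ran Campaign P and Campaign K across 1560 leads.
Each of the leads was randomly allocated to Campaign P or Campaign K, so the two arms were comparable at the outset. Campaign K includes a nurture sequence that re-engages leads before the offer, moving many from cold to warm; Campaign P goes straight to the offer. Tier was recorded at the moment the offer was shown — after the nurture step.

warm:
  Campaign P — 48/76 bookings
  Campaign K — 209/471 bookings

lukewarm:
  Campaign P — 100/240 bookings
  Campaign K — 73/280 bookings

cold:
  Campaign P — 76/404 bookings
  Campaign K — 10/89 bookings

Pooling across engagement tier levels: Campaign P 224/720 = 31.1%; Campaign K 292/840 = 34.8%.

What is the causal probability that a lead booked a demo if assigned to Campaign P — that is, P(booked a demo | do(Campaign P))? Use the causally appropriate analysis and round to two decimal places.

0.31

The distribution of engagement tier is itself part of what the campaign does — it is an intermediate outcome. Holding it fixed would remove that part of the effect; the total effect is the pooled difference.
So P(outcome | do(Campaign P)) is just the pooled rate for Campaign P: 224/720 = 0.311.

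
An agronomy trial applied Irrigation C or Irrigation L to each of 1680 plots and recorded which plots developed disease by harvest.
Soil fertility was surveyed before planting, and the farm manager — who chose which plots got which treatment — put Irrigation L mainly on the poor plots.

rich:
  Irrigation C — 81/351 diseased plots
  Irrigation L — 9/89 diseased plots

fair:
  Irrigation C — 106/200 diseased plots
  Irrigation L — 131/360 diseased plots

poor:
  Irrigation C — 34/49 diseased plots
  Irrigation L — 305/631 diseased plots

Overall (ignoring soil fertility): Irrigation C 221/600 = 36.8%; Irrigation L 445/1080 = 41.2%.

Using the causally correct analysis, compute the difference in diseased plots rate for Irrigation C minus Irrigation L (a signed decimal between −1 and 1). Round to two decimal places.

+0.17

Since soil fertility is a pre-existing factor (not a product of the irrigation) and it affects the outcome on its own, it is a confounder. The stratified rates, not the pooled rate, identify the causal effect.
Adjusting over the population distribution of soil fertility: 0.262·(0.231−0.101) + 0.333·(0.530−0.364) + 0.405·(0.694−0.483) = +0.175.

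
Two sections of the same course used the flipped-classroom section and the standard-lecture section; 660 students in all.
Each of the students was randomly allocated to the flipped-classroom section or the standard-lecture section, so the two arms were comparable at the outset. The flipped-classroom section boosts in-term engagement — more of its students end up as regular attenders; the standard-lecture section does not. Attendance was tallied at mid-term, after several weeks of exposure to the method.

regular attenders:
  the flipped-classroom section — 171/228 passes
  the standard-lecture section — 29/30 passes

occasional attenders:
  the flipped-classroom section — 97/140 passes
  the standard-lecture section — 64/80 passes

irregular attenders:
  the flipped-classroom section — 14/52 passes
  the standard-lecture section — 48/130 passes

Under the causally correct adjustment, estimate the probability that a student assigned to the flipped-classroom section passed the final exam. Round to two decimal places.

Mid-term attendance is recorded after the teaching method and is itself shifted by it — it sits on the causal path from teaching method to outcome. Conditioning on a mediator would strip out part of the effect we want; the pooled comparison gives the total causal effect.
So P(outcome | do(the flipped-classroom section)) is just the pooled rate for the flipped-classroom section: 282/420 = 0.671.

0.67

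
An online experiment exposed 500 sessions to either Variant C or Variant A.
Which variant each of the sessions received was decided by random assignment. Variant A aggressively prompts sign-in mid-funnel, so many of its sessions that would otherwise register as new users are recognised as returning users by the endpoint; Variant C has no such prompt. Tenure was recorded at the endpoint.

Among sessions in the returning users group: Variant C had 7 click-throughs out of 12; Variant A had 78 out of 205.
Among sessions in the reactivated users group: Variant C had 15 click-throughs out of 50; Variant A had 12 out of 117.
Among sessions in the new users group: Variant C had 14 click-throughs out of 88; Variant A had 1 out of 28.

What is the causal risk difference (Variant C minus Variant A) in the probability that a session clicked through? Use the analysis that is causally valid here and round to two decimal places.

The user tenure-specific comparison favours Variant C throughout, but the pooled figures favour Variant A. The question is whether to condition on user tenure.
Stratifying would compare variants among sessions the variants themselves sorted into user tenure groups — a form of selection on an intermediate. The unconditioned pooled rates give the total causal effect.
The causal difference is the pooled difference: 0.240 − 0.260 = -0.020.

-0.02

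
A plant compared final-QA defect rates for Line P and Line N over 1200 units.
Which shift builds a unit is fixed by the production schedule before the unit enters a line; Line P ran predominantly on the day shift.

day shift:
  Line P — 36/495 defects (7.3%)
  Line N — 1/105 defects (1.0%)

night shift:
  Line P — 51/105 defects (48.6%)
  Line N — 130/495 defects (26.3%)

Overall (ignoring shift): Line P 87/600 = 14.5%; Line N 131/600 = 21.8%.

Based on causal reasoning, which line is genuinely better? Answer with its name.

Line N

Within every shift level Line N has the lower rate, yet pooled Line P does — Simpson's reversal.
The imbalance in shift arose from how units were allocated, not from anything the line did; and shift independently affects the outcome. The pooled gap is confounded — condition on shift.
Within each level — day shift: 7.3% vs 1.0%; night shift: 48.6% vs 26.3% — Line N is lower every time.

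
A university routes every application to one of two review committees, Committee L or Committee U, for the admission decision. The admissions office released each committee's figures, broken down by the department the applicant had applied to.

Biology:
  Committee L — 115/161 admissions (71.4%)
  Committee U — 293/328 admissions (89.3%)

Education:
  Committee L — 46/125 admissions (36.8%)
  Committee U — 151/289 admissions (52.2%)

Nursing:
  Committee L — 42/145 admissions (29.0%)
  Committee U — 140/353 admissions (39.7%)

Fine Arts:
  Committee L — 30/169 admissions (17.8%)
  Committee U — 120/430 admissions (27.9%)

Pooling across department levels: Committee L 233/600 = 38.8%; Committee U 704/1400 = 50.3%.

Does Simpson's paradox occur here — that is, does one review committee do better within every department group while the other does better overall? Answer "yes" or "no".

Within each department level (Biology 71.4% vs 89.3%; Education 36.8% vs 52.2%; Nursing 29.0% vs 39.7%; Fine Arts 17.8% vs 27.9%), Committee U has the higher rate every time. Pooled: 38.8% vs 50.3% — Committee U has the higher rate overall. They agree.

no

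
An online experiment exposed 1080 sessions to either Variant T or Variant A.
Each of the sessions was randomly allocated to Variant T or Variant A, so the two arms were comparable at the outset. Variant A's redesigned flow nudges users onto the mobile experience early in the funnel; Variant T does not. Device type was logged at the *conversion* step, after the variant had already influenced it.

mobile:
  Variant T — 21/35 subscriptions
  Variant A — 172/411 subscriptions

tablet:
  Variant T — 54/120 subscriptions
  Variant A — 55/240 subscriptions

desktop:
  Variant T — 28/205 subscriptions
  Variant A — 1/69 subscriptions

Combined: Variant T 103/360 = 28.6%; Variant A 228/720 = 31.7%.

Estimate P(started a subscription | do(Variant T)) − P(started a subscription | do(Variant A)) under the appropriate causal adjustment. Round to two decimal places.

Device type is recorded after the variant and is itself shifted by it — it sits on the causal path from variant to outcome. Conditioning on a mediator would strip out part of the effect we want; the pooled comparison gives the total causal effect.
The causal difference is the pooled difference: 0.286 − 0.317 = -0.031.

-0.03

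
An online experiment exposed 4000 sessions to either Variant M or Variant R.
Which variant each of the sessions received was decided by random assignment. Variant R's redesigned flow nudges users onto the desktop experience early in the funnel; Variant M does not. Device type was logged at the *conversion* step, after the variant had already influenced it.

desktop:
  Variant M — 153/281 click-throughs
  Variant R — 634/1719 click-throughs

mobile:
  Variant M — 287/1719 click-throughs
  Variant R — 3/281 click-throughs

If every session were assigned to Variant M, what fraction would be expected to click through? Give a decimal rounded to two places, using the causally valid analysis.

0.22

Stratifying would compare variants among sessions the variants themselves sorted into device type groups — a form of selection on an intermediate. The unconditioned pooled rates give the total causal effect.
So P(outcome | do(Variant M)) is just the pooled rate for Variant M: 440/2000 = 0.220.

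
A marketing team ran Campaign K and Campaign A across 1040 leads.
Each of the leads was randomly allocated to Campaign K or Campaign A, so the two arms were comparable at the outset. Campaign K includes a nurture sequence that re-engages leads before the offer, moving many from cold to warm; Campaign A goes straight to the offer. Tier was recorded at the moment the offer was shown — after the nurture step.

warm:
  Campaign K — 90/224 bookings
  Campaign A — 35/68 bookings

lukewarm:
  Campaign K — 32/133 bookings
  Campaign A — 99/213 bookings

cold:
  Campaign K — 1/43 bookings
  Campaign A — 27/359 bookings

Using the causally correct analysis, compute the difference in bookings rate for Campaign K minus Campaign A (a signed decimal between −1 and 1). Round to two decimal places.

+0.06

Engagement tier is recorded after the campaign and is itself shifted by it — it sits on the causal path from campaign to outcome. Conditioning on a mediator would strip out part of the effect we want; the pooled comparison gives the total causal effect.
The causal difference is the pooled difference: 0.307 − 0.252 = +0.056.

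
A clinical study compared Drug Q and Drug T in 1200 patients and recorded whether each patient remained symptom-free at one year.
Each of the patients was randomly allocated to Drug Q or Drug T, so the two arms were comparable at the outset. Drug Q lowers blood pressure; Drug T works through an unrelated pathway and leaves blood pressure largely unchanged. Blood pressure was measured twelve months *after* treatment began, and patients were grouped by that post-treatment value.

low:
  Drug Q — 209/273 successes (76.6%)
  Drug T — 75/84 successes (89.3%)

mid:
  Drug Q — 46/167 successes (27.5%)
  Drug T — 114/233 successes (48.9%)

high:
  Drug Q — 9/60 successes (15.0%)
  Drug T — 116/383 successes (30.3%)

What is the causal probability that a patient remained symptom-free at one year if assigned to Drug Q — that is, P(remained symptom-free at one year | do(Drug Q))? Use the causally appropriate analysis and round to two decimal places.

Blood pressure is downstream of the drug. One should not condition on a consequence of treatment, so the overall rates are the right comparison.
So P(outcome | do(Drug Q)) is just the pooled rate for Drug Q: 264/500 = 0.528.

0.53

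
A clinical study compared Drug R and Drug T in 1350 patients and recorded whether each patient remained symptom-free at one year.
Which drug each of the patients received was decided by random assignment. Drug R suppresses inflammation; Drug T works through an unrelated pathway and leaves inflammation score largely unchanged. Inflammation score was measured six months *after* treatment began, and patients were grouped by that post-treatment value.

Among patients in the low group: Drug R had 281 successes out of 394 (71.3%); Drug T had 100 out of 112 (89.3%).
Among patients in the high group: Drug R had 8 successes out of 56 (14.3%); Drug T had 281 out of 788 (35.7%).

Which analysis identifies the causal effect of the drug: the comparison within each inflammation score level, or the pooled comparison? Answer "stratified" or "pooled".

Inflammation score lies on the pathway drug → inflammation score → outcome, so adjusting for it blocks the indirect effect. For the total causal effect of drug, use the unadjusted pooled rates.
Pooled: Drug R 64.2% vs Drug T 42.3%; Drug R is higher overall.

pooled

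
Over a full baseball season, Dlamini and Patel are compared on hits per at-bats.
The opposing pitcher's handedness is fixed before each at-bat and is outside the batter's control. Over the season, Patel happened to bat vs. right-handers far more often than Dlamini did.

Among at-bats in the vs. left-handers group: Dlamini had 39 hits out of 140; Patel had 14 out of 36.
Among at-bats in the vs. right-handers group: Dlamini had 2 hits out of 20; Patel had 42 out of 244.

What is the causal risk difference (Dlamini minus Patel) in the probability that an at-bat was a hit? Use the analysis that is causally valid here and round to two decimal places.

The stratified and pooled comparisons disagree (Patel wins within each pitcher handedness; Dlamini wins overall), so the answer turns on the causal role of pitcher handedness.
Pitcher handedness satisfies the back-door criterion: it is not a descendant of the player, and it blocks the spurious path from player to outcome. Adjusting for it (i.e., using the within-pitcher handedness rates) gives the causal effect.
Adjusting over the population distribution of pitcher handedness: 0.400·(0.279−0.389) + 0.600·(0.100−0.172) = -0.087.

-0.09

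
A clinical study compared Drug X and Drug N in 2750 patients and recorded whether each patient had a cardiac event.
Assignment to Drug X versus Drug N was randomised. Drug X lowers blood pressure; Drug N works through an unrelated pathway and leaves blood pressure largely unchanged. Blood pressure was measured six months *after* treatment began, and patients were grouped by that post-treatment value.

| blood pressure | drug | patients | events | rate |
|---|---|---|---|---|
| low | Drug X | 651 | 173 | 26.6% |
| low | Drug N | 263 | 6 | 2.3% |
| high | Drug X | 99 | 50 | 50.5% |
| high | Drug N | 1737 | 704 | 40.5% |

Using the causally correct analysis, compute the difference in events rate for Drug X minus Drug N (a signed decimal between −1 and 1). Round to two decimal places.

-0.06

Blood pressure here is a post-treatment variable shaped by the drug; conditioning on it would introduce bias rather than remove it. The overall comparison is the causal one.
The causal difference is the pooled difference: 0.297 − 0.355 = -0.058.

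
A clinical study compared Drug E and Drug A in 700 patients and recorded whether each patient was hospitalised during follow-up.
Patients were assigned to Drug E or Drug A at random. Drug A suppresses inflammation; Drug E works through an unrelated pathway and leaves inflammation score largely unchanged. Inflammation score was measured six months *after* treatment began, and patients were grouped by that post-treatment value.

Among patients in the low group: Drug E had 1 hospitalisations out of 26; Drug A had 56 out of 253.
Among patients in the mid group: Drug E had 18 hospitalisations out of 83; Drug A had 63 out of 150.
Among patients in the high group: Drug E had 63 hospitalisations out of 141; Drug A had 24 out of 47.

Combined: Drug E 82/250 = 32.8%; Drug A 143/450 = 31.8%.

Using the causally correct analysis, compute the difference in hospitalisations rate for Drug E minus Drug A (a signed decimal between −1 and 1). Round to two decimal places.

+0.01

The inflammation score-specific comparison favours Drug E throughout, but the pooled figures favour Drug A. The question is whether to condition on inflammation score.
Inflammation score is downstream of the drug. One should not condition on a consequence of treatment, so the overall rates are the right comparison.
The causal difference is the pooled difference: 0.328 − 0.318 = +0.010.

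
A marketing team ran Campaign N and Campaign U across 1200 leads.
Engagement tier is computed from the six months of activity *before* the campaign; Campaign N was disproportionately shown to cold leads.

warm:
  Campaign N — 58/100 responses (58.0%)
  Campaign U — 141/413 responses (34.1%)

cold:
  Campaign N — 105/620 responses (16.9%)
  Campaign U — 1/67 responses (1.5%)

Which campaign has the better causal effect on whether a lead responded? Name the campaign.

Campaign N

Since engagement tier is a pre-existing factor (not a product of the campaign) and it affects the outcome on its own, it is a confounder. The stratified rates, not the pooled rate, identify the causal effect.
Within each level — warm: 58.0% vs 34.1%; cold: 16.9% vs 1.5% — Campaign N is higher every time.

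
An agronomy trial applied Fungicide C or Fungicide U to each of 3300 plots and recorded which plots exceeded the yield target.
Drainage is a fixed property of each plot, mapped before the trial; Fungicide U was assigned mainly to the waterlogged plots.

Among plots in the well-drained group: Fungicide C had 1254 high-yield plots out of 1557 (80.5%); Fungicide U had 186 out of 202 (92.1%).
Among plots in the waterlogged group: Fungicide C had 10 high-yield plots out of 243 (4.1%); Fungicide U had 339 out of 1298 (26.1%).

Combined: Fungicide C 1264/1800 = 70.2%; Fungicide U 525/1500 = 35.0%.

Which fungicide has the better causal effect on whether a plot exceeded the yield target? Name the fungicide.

Since field drainage is a pre-existing factor (not a product of the fungicide) and it affects the outcome on its own, it is a confounder. The stratified rates, not the pooled rate, identify the causal effect.
Within each level — well-drained: 80.5% vs 92.1%; waterlogged: 4.1% vs 26.1% — Fungicide U is higher every time.

Fungicide U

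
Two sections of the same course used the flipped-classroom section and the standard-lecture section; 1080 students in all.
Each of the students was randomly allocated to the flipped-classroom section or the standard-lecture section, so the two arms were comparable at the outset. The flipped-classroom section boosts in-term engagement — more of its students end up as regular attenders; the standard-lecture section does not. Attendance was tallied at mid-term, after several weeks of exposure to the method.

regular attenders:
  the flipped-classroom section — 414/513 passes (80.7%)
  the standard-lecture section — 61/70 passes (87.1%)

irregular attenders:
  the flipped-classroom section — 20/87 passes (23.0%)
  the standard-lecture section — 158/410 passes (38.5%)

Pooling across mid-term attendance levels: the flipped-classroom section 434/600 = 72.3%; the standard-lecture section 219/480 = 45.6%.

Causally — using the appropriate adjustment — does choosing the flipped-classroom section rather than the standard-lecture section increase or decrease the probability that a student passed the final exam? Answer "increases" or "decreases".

The mid-term attendance-specific comparison favours the standard-lecture section throughout, but the pooled figures favour the flipped-classroom section. The question is whether to condition on mid-term attendance.
Mid-term attendance lies on the pathway teaching method → mid-term attendance → outcome, so adjusting for it blocks the indirect effect. For the total causal effect of teaching method, use the unadjusted pooled rates.
Pooled: the flipped-classroom section 72.3% vs the standard-lecture section 45.6%; the flipped-classroom section is higher overall.

increases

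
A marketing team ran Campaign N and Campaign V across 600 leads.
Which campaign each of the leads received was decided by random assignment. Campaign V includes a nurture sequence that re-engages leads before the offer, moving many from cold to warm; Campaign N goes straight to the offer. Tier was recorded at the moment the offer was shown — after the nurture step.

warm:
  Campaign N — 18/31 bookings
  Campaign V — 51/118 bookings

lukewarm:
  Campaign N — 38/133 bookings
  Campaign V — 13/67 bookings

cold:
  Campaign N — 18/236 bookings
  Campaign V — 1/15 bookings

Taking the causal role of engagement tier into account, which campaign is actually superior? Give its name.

Campaign N is higher inside every engagement tier stratum but Campaign V is higher in aggregate. Whether to stratify depends on how engagement tier relates to the campaign.
Engagement tier here is a post-treatment variable shaped by the campaign; conditioning on it would introduce bias rather than remove it. The overall comparison is the causal one.
Pooled: Campaign N 18.5% vs Campaign V 32.5%; Campaign V is higher overall.

Campaign V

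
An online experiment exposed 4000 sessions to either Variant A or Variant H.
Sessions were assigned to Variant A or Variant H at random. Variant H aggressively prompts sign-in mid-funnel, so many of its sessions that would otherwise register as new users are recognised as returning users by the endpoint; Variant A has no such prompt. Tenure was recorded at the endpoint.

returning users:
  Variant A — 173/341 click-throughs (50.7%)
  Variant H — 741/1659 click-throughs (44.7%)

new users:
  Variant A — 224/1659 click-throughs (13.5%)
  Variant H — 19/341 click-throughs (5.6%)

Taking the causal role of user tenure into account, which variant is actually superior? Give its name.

Variant H

The user tenure-specific comparison favours Variant A throughout, but the pooled figures favour Variant H. The question is whether to condition on user tenure.
User tenure lies on the pathway variant → user tenure → outcome, so adjusting for it blocks the indirect effect. For the total causal effect of variant, use the unadjusted pooled rates.
Pooled: Variant A 19.9% vs Variant H 38.0%; Variant H is higher overall.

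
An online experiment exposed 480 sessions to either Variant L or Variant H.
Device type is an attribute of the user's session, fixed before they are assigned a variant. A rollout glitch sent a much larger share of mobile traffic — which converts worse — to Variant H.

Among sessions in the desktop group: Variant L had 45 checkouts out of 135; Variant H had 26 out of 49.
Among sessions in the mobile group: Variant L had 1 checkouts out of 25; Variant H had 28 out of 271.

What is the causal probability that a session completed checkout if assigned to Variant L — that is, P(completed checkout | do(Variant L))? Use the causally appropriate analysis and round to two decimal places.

0.15

The device type-specific comparison favours Variant H throughout, but the pooled figures favour Variant L. The question is whether to condition on device type.
Since device type is a pre-existing factor (not a product of the variant) and it affects the outcome on its own, it is a confounder. The stratified rates, not the pooled rate, identify the causal effect.
Standardising Variant L to the population device type mix: 0.383·45/135 + 0.617·1/25 = 0.152.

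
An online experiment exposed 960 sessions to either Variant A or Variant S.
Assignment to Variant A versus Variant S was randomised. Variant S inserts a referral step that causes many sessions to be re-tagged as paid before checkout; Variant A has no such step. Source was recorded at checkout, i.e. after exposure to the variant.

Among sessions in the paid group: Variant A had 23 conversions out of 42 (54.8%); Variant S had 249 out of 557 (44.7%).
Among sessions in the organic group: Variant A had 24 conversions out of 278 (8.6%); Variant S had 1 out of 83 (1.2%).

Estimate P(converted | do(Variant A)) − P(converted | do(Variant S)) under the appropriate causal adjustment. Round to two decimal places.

-0.24

The distribution of traffic source is itself part of what the variant does — it is an intermediate outcome. Holding it fixed would remove that part of the effect; the total effect is the pooled difference.
The causal difference is the pooled difference: 0.147 − 0.391 = -0.244.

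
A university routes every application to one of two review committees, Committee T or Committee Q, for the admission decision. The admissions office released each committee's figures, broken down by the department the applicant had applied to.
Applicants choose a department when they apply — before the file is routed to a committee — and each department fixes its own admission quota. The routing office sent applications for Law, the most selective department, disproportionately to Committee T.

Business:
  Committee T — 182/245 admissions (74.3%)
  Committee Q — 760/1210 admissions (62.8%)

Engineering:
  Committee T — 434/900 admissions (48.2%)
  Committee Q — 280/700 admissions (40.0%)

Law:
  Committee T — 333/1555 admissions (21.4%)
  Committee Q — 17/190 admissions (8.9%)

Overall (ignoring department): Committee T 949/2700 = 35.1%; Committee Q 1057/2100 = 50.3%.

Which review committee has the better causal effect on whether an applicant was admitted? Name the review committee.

The department-specific comparison favours Committee T throughout, but the pooled figures favour Committee Q. The question is whether to condition on department.
Department is set before the review committee has any effect — it is not caused by the review committee — and it independently drives the outcome. That makes it a confounder, so the causal comparison is within department levels.
Within each level — Business: 74.3% vs 62.8%; Engineering: 48.2% vs 40.0%; Law: 21.4% vs 8.9% — Committee T is higher every time.

Committee T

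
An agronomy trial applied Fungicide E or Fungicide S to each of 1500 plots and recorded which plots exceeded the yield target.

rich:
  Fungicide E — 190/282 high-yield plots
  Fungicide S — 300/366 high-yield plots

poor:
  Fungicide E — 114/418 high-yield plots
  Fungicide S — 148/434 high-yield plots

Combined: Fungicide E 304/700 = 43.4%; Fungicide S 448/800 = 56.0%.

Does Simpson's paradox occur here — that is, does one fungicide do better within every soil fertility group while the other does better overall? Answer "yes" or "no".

Within each soil fertility level (rich 67.4% vs 82.0%; poor 27.3% vs 34.1%), Fungicide S has the higher rate every time. Pooled: 43.4% vs 56.0% — Fungicide S has the higher rate overall. They agree.

no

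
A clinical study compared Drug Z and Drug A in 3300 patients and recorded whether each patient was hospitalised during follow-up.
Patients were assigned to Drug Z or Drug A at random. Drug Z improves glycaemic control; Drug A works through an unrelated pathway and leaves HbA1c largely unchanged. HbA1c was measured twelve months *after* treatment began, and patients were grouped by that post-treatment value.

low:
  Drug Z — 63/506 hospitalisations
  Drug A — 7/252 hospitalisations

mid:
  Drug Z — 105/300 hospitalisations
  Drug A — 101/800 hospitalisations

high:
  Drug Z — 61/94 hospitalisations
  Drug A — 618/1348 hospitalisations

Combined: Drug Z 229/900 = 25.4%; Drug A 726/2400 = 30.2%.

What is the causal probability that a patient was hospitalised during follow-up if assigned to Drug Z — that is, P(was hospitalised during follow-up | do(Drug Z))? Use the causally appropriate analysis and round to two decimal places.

0.25

Within every HbA1c level Drug A has the lower rate, yet pooled Drug Z does — Simpson's reversal.
Stratifying would compare drugs among patients the drugs themselves sorted into HbA1c groups — a form of selection on an intermediate. The unconditioned pooled rates give the total causal effect.
So P(outcome | do(Drug Z)) is just the pooled rate for Drug Z: 229/900 = 0.254.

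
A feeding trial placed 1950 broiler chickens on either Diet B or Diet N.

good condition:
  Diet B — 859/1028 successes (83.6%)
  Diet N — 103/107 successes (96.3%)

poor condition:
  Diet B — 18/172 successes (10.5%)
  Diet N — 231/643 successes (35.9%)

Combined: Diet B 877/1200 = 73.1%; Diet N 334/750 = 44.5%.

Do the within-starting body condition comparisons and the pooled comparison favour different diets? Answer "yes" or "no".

yes

Within each starting body condition level (good condition 83.6% vs 96.3%; poor condition 10.5% vs 35.9%), Diet N has the higher rate every time. Pooled: 73.1% vs 44.5% — Diet B has the higher rate overall. The two comparisons disagree.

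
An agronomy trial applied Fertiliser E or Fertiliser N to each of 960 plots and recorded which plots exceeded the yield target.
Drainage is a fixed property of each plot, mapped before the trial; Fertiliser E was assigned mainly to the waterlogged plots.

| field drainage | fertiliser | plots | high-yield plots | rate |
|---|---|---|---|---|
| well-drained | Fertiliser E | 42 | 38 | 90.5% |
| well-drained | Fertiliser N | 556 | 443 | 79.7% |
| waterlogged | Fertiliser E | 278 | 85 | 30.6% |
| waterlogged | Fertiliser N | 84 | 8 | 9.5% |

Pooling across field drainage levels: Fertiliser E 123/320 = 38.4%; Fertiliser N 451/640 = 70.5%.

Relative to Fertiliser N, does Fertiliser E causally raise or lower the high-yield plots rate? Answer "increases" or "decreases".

Field drainage satisfies the back-door criterion: it is not a descendant of the fertiliser, and it blocks the spurious path from fertiliser to outcome. Adjusting for it (i.e., using the within-field drainage rates) gives the causal effect.
Within each level — well-drained: 90.5% vs 79.7%; waterlogged: 30.6% vs 9.5% — Fertiliser E is higher every time.

increases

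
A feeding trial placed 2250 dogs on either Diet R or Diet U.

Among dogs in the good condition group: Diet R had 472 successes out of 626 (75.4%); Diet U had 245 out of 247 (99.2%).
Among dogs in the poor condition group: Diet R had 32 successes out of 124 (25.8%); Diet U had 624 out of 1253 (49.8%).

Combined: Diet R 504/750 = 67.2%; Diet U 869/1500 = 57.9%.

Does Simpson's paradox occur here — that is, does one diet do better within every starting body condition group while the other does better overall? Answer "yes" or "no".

yes

Within each starting body condition level (good condition 75.4% vs 99.2%; poor condition 25.8% vs 49.8%), Diet U has the higher rate every time. Pooled: 67.2% vs 57.9% — Diet R has the higher rate overall. The two comparisons disagree.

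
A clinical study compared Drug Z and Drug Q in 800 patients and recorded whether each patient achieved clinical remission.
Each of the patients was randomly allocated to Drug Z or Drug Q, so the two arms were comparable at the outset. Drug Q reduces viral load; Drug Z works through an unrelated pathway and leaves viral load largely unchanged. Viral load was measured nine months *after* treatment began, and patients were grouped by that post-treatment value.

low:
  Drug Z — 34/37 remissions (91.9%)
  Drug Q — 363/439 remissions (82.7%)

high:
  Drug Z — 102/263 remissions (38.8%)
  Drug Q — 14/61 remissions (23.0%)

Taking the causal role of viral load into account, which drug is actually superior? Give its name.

Drug Q

The stratified and pooled comparisons disagree (Drug Z wins within each viral load; Drug Q wins overall), so the answer turns on the causal role of viral load.
Because the drug influences viral load, viral load is a post-treatment mediator, not a confounder. Stratifying on it would bias the estimate; the causal effect is the crude pooled difference.
Pooled: Drug Z 45.3% vs Drug Q 75.4%; Drug Q is higher overall.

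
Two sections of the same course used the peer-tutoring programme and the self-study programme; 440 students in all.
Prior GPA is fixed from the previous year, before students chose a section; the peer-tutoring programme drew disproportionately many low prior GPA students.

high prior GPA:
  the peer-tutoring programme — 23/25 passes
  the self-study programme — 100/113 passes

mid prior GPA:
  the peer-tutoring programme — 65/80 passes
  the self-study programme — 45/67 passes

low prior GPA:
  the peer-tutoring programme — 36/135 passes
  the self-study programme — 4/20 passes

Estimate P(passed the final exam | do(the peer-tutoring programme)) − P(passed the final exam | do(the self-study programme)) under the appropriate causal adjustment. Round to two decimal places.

+0.08

The stratified and pooled comparisons disagree (the peer-tutoring programme wins within each prior GPA band; the self-study programme wins overall), so the answer turns on the causal role of prior GPA band.
Nothing the teaching method does changes prior GPA band; the imbalance is an allocation artefact. With prior GPA band also predicting the outcome, the pooled figure is confounded, and the within-stratum comparison is the causal one.
Adjusting over the population distribution of prior GPA band: 0.314·(0.920−0.885) + 0.334·(0.812−0.672) + 0.352·(0.267−0.200) = +0.082.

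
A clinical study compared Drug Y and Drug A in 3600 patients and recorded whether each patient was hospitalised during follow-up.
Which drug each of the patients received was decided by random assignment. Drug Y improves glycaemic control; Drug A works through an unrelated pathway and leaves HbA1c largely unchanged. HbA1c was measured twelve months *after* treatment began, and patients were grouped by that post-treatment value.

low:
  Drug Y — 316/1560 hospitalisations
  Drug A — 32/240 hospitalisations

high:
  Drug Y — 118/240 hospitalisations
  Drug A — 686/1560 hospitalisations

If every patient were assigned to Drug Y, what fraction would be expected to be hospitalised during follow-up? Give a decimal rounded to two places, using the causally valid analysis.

Within every HbA1c level Drug A has the lower rate, yet pooled Drug Y does — Simpson's reversal.
HbA1c is recorded after the drug and is itself shifted by it — it sits on the causal path from drug to outcome. Conditioning on a mediator would strip out part of the effect we want; the pooled comparison gives the total causal effect.
So P(outcome | do(Drug Y)) is just the pooled rate for Drug Y: 434/1800 = 0.241.

0.24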